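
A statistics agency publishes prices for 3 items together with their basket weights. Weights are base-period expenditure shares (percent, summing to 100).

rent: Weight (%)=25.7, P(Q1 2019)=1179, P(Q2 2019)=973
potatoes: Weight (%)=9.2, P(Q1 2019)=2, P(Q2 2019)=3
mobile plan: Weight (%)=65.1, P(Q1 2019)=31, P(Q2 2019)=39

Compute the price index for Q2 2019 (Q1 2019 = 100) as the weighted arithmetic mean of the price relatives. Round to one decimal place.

116.9

rent: 25.7 × (973/1179) = 25.7 × 0.825276 = 21.2096
potatoes: 9.2 × (3/2) = 9.2 × 1.500000 = 13.8000
mobile plan: 65.1 × (39/31) = 65.1 × 1.258065 = 81.9000
Index = Σ wᵢ·(p₁ᵢ/p₀ᵢ) = 21.2096 + 13.8000 + 81.9000 = 116.9096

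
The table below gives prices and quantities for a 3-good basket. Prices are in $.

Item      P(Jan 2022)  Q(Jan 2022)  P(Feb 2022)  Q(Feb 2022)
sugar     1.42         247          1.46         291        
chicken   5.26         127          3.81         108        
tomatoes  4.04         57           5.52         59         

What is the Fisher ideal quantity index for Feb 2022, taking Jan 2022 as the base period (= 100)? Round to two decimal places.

Laspeyres component (base-period weights):
ΣP(Jan 2022)Q(Feb 2022) = 1.42×291 + 5.26×108 + 4.04×59 = 413.22 + 568.08 + 238.36 = 1219.66
ΣP(Jan 2022)Q(Jan 2022) = 1.42×247 + 5.26×127 + 4.04×57 = 350.74 + 668.02 + 230.28 = 1249.04
L = 1219.66 / 1249.04 × 100 = 97.6478
Paasche component (current-period weights):
ΣP(Feb 2022)Q(Feb 2022) = 1.46×291 + 3.81×108 + 5.52×59 = 424.86 + 411.48 + 325.68 = 1162.02
ΣP(Feb 2022)Q(Jan 2022) = 1.46×247 + 3.81×127 + 5.52×57 = 360.62 + 483.87 + 314.64 = 1159.13
P = 1162.02 / 1159.13 × 100 = 100.2493
Fisher = √(L × P) = √(97.6478 × 100.2493) = 98.9400

98.94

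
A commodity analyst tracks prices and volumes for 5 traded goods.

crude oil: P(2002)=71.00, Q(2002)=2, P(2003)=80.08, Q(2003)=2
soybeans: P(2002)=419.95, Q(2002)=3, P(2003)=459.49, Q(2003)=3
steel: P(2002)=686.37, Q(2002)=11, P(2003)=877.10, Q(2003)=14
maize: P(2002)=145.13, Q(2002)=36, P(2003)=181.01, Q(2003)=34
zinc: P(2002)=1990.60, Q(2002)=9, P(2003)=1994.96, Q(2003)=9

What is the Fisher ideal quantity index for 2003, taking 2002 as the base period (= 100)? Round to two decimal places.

Laspeyres component (base-period weights):
ΣP(2002)Q(2003) = 71.00×2 + 419.95×3 + 686.37×14 + 145.13×34 + 1990.60×9 = 142 + 1259.85 + 9609.18 + 4934.42 + 17915.4 = 33860.85
ΣP(2002)Q(2002) = 71.00×2 + 419.95×3 + 686.37×11 + 145.13×36 + 1990.60×9 = 142 + 1259.85 + 7550.07 + 5224.68 + 17915.4 = 32092
L = 33860.85 / 32092 × 100 = 105.5118
Paasche component (current-period weights):
ΣP(2003)Q(2003) = 80.08×2 + 459.49×3 + 877.10×14 + 181.01×34 + 1994.96×9 = 160.16 + 1378.47 + 12279.4 + 6154.34 + 17954.64 = 37927.01
ΣP(2003)Q(2002) = 80.08×2 + 459.49×3 + 877.10×11 + 181.01×36 + 1994.96×9 = 160.16 + 1378.47 + 9648.1 + 6516.36 + 17954.64 = 35657.73
P = 37927.01 / 35657.73 × 100 = 106.3641
Fisher = √(L × P) = √(105.5118 × 106.3641) = 105.9371

105.94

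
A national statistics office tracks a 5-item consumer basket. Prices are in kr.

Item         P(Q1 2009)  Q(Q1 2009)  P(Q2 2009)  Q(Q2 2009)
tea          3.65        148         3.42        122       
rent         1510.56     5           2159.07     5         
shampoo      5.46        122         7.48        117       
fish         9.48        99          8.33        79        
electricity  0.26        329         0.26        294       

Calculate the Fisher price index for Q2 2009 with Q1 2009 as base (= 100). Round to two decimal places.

Laspeyres component (base-period weights):
ΣP(Q2 2009)Q(Q1 2009) = 3.42×148 + 2159.07×5 + 7.48×122 + 8.33×99 + 0.26×329 = 506.16 + 10795.35 + 912.56 + 824.67 + 85.54 = 13124.28
ΣP(Q1 2009)Q(Q1 2009) = 3.65×148 + 1510.56×5 + 5.46×122 + 9.48×99 + 0.26×329 = 540.2 + 7552.8 + 666.12 + 938.52 + 85.54 = 9783.18
L = 13124.28 / 9783.18 × 100 = 134.1515
Paasche component (current-period weights):
ΣP(Q2 2009)Q(Q2 2009) = 3.42×122 + 2159.07×5 + 7.48×117 + 8.33×79 + 0.26×294 = 417.24 + 10795.35 + 875.16 + 658.07 + 76.44 = 12822.26
ΣP(Q1 2009)Q(Q2 2009) = 3.65×122 + 1510.56×5 + 5.46×117 + 9.48×79 + 0.26×294 = 445.3 + 7552.8 + 638.82 + 748.92 + 76.44 = 9462.28
P = 12822.26 / 9462.28 × 100 = 135.5092
Fisher = √(L × P) = √(134.1515 × 135.5092) = 134.8286

134.83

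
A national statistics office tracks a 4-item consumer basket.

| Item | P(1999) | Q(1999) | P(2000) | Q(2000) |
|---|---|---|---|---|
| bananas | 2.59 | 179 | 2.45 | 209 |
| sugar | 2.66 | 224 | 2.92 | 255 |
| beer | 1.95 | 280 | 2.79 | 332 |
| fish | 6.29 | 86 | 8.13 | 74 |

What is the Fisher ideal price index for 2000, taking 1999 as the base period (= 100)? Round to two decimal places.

119.63

Laspeyres component (base-period weights):
ΣP(2000)Q(1999) = 2.45×179 + 2.92×224 + 2.79×280 + 8.13×86 = 438.55 + 654.08 + 781.2 + 699.18 = 2573.01
ΣP(1999)Q(1999) = 2.59×179 + 2.66×224 + 1.95×280 + 6.29×86 = 463.61 + 595.84 + 546 + 540.94 = 2146.39
L = 2573.01 / 2146.39 × 100 = 119.8762
Paasche component (current-period weights):
ΣP(2000)Q(2000) = 2.45×209 + 2.92×255 + 2.79×332 + 8.13×74 = 512.05 + 744.6 + 926.28 + 601.62 = 2784.55
ΣP(1999)Q(2000) = 2.59×209 + 2.66×255 + 1.95×332 + 6.29×74 = 541.31 + 678.3 + 647.4 + 465.46 = 2332.47
P = 2784.55 / 2332.47 × 100 = 119.3820
Fisher = √(L × P) = √(119.8762 × 119.3820) = 119.6288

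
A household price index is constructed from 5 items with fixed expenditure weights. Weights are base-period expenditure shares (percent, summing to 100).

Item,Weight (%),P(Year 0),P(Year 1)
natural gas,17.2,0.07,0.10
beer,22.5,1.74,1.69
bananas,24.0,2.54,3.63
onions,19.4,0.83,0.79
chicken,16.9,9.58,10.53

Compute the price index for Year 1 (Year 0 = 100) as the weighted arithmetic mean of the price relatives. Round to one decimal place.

natural gas: 17.2 × (0.10/0.07) = 17.2 × 1.428571 = 24.5714
beer: 22.5 × (1.69/1.74) = 22.5 × 0.971264 = 21.8534
bananas: 24.0 × (3.63/2.54) = 24.0 × 1.429134 = 34.2992
onions: 19.4 × (0.79/0.83) = 19.4 × 0.951807 = 18.4651
chicken: 16.9 × (10.53/9.58) = 16.9 × 1.099165 = 18.5759
Index = Σ wᵢ·(p₁ᵢ/p₀ᵢ) = 24.5714 + 21.8534 + 34.2992 + 18.4651 + 18.5759 = 117.7650

117.8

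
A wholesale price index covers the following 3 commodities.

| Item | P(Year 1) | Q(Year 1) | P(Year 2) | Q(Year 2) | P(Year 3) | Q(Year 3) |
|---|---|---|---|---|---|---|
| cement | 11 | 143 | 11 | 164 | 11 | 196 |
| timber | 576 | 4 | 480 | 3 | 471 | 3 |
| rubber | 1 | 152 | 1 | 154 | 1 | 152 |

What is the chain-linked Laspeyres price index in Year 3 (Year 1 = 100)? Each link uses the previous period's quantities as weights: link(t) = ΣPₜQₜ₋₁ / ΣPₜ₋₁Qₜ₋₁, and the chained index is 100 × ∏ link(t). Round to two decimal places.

Link Year 1→Year 2:
ΣP(Year 2)Q(Year 1) = 11×143 + 480×4 + 1×152 = 1573 + 1920 + 152 = 3645
ΣP(Year 1)Q(Year 1) = 11×143 + 576×4 + 1×152 = 1573 + 2304 + 152 = 4029
link = 3645/4029 = 0.904691
Link Year 2→Year 3:
ΣP(Year 3)Q(Year 2) = 11×164 + 471×3 + 1×154 = 1804 + 1413 + 154 = 3371
ΣP(Year 2)Q(Year 2) = 11×164 + 480×3 + 1×154 = 1804 + 1440 + 154 = 3398
link = 3371/3398 = 0.992054
Chained index = 100 × 0.904691 × 0.992054 = 89.7502

89.75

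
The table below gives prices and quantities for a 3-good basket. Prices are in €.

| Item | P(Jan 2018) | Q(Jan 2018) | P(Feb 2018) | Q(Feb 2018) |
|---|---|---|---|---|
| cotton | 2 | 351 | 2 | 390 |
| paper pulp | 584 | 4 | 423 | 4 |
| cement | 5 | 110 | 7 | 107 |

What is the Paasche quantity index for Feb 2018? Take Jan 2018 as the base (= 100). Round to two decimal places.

101.80

Paasche quantity index uses current-period prices as weights.
ΣP(Feb 2018)·Q(Feb 2018) = 2×390 + 423×4 + 7×107 = 780 + 1692 + 749 = 3221
ΣP(Feb 2018)·Q(Jan 2018) = 2×351 + 423×4 + 7×110 = 702 + 1692 + 770 = 3164
Index = 3221 / 3164 × 100 = 101.8015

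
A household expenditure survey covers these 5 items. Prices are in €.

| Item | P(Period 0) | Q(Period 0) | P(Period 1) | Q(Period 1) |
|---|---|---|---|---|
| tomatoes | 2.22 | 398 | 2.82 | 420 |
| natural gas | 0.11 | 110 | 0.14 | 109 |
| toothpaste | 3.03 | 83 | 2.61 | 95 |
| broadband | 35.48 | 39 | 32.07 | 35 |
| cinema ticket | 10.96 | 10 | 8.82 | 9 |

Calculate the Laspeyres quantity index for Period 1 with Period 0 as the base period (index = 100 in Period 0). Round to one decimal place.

97.4

Laspeyres quantity index uses base-period prices as weights.
ΣP(Period 0)·Q(Period 1) = 2.22×420 + 0.11×109 + 3.03×95 + 35.48×35 + 10.96×9 = 932.4 + 11.99 + 287.85 + 1241.8 + 98.64 = 2572.68
ΣP(Period 0)·Q(Period 0) = 2.22×398 + 0.11×110 + 3.03×83 + 35.48×39 + 10.96×10 = 883.56 + 12.1 + 251.49 + 1383.72 + 109.6 = 2640.47
Index = 2572.68 / 2640.47 × 100 = 97.4327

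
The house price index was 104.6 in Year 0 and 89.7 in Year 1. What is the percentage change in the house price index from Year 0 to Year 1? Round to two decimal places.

-14.24%

Change = (89.7 − 104.6) / 104.6 × 100
       = -14.9 / 104.6 × 100 = -14.2447%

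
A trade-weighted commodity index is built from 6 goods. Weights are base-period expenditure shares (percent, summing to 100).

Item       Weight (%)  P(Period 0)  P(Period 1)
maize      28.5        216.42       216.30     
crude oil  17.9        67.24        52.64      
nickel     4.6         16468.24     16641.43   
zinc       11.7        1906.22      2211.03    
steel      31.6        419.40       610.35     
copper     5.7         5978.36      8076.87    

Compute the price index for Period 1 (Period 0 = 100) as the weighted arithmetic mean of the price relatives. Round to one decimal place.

maize: 28.5 × (216.30/216.42) = 28.5 × 0.999446 = 28.4842
crude oil: 17.9 × (52.64/67.24) = 17.9 × 0.782867 = 14.0133
nickel: 4.6 × (16641.43/16468.24) = 4.6 × 1.010517 = 4.6484
zinc: 11.7 × (2211.03/1906.22) = 11.7 × 1.159903 = 13.5709
steel: 31.6 × (610.35/419.40) = 31.6 × 1.455293 = 45.9873
copper: 5.7 × (8076.87/5978.36) = 5.7 × 1.351018 = 7.7008
Index = Σ wᵢ·(p₁ᵢ/p₀ᵢ) = 28.4842 + 14.0133 + 4.6484 + 13.5709 + 45.9873 + 7.7008 = 114.4048

114.4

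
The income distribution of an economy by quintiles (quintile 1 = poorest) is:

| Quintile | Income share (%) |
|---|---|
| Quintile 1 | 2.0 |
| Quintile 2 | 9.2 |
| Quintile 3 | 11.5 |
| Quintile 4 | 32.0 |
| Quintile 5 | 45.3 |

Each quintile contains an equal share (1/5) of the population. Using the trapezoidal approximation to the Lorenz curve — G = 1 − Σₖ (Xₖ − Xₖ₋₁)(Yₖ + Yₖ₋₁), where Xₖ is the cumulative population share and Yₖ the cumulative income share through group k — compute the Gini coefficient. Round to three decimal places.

Cumulative income shares Yₖ: 0.0200, 0.1120, 0.2270, 0.5470, 1.0000
Σ (Xₖ−Xₖ₋₁)(Yₖ+Yₖ₋₁) = (1/5)(0.0200+0.0000) + (1/5)(0.1120+0.0200) + (1/5)(0.2270+0.1120) + (1/5)(0.5470+0.2270) + (1/5)(1.0000+0.5470)
  = 0.0040 + 0.0264 + 0.0678 + 0.1548 + 0.3094 = 0.5624
G = 1 − 0.5624 = 0.4376

0.438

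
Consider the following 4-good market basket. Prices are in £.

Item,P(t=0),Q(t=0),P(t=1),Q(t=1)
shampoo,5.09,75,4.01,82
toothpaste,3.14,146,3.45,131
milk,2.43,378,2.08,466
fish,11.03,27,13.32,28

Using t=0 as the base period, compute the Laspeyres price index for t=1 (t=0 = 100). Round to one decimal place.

94.8

Laspeyres price index uses base-period quantities as weights.
ΣP(t=1)·Q(t=0) = 4.01×75 + 3.45×146 + 2.08×378 + 13.32×27 = 300.75 + 503.7 + 786.24 + 359.64 = 1950.33
ΣP(t=0)·Q(t=0) = 5.09×75 + 3.14×146 + 2.43×378 + 11.03×27 = 381.75 + 458.44 + 918.54 + 297.81 = 2056.54
Index = 1950.33 / 2056.54 × 100 = 94.8355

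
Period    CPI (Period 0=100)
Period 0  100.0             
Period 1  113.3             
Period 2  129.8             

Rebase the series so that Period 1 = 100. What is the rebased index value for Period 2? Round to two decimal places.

Rebased(Period 2) = 129.8 / 113.3 × 100 = 114.5631

114.56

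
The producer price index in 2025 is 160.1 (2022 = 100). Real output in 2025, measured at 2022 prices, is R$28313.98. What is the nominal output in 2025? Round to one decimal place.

Nominal = Real × (Index/100) = 28313.98 × (160.1/100)
        = 28313.98 × 1.601 = 45330.6820

45330.7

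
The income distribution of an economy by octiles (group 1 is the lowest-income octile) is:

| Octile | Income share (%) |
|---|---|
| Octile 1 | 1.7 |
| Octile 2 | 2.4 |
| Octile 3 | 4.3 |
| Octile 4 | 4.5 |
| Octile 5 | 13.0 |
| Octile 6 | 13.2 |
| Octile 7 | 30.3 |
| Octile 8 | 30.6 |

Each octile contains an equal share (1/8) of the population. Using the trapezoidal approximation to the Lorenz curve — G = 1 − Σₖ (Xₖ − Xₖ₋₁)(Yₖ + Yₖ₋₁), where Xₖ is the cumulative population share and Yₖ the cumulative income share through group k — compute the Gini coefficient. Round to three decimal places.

Cumulative income shares Yₖ: 0.0170, 0.0410, 0.0840, 0.1290, 0.2590, 0.3910, 0.6940, 1.0000
Σ (Xₖ−Xₖ₋₁)(Yₖ+Yₖ₋₁) = (1/8)(0.0170+0.0000) + (1/8)(0.0410+0.0170) + (1/8)(0.0840+0.0410) + (1/8)(0.1290+0.0840) + (1/8)(0.2590+0.1290) + (1/8)(0.3910+0.2590) + (1/8)(0.6940+0.3910) + (1/8)(1.0000+0.6940)
  = 0.0021 + 0.0073 + 0.0156 + 0.0266 + 0.0485 + 0.0813 + 0.1356 + 0.2117 = 0.5287
G = 1 − 0.5287 = 0.4713

0.471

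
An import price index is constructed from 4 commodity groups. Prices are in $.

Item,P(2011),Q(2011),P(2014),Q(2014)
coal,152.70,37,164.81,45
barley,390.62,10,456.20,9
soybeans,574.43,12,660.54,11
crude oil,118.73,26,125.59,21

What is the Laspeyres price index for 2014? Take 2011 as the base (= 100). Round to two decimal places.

111.85

Laspeyres price index uses base-period quantities as weights.
ΣP(2014)·Q(2011) = 164.81×37 + 456.20×10 + 660.54×12 + 125.59×26 = 6097.97 + 4562 + 7926.48 + 3265.34 = 21851.79
ΣP(2011)·Q(2011) = 152.70×37 + 390.62×10 + 574.43×12 + 118.73×26 = 5649.9 + 3906.2 + 6893.16 + 3086.98 = 19536.24
Index = 21851.79 / 19536.24 × 100 = 111.8526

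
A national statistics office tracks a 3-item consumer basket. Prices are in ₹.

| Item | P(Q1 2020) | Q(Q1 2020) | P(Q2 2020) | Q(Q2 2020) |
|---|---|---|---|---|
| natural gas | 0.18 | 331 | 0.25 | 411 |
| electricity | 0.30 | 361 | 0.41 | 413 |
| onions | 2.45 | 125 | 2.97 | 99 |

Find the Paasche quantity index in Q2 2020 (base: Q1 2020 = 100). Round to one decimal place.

Paasche quantity index uses current-period prices as weights.
ΣP(Q2 2020)·Q(Q2 2020) = 0.25×411 + 0.41×413 + 2.97×99 = 102.75 + 169.33 + 294.03 = 566.11
ΣP(Q2 2020)·Q(Q1 2020) = 0.25×331 + 0.41×361 + 2.97×125 = 82.75 + 148.01 + 371.25 = 602.01
Index = 566.11 / 602.01 × 100 = 94.0366

94.0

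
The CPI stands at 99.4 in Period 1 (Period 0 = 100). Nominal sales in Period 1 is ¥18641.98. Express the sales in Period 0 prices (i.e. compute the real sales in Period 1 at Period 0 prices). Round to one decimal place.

18754.5

Real = Nominal ÷ (Index/100) = 18641.98 ÷ (99.4/100)
     = 18641.98 ÷ 0.994 = 18754.5070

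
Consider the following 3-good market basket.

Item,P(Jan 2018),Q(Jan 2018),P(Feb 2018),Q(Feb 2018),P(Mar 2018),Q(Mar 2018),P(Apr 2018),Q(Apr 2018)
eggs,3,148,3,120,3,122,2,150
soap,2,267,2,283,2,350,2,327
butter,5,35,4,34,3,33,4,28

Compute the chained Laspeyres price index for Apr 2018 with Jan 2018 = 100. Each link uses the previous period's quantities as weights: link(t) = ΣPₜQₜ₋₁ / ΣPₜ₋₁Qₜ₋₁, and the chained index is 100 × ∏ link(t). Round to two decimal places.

Link Jan 2018→Feb 2018:
ΣP(Feb 2018)Q(Jan 2018) = 3×148 + 2×267 + 4×35 = 444 + 534 + 140 = 1118
ΣP(Jan 2018)Q(Jan 2018) = 3×148 + 2×267 + 5×35 = 444 + 534 + 175 = 1153
link = 1118/1153 = 0.969644
Link Feb 2018→Mar 2018:
ΣP(Mar 2018)Q(Feb 2018) = 3×120 + 2×283 + 3×34 = 360 + 566 + 102 = 1028
ΣP(Feb 2018)Q(Feb 2018) = 3×120 + 2×283 + 4×34 = 360 + 566 + 136 = 1062
link = 1028/1062 = 0.967985
Link Mar 2018→Apr 2018:
ΣP(Apr 2018)Q(Mar 2018) = 2×122 + 2×350 + 4×33 = 244 + 700 + 132 = 1076
ΣP(Mar 2018)Q(Mar 2018) = 3×122 + 2×350 + 3×33 = 366 + 700 + 99 = 1165
link = 1076/1165 = 0.923605
Chained index = 100 × 0.969644 × 0.967985 × 0.923605 = 86.6897

86.69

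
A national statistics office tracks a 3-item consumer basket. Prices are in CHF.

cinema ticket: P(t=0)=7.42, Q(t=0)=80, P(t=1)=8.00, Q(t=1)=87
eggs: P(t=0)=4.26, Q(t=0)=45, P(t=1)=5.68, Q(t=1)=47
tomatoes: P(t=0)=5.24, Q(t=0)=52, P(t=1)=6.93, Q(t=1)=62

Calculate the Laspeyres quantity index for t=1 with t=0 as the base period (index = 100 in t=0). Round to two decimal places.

Laspeyres quantity index uses base-period prices as weights.
ΣP(t=0)·Q(t=1) = 7.42×87 + 4.26×47 + 5.24×62 = 645.54 + 200.22 + 324.88 = 1170.64
ΣP(t=0)·Q(t=0) = 7.42×80 + 4.26×45 + 5.24×52 = 593.6 + 191.7 + 272.48 = 1057.78
Index = 1170.64 / 1057.78 × 100 = 110.6695

110.67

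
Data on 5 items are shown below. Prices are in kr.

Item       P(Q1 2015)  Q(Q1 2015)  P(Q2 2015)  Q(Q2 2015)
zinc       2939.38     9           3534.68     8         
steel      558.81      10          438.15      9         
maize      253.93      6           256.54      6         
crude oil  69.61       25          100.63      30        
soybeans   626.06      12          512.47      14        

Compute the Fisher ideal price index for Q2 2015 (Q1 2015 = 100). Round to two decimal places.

107.88

Laspeyres component (base-period weights):
ΣP(Q2 2015)Q(Q1 2015) = 3534.68×9 + 438.15×10 + 256.54×6 + 100.63×25 + 512.47×12 = 31812.12 + 4381.5 + 1539.24 + 2515.75 + 6149.64 = 46398.25
ΣP(Q1 2015)Q(Q1 2015) = 2939.38×9 + 558.81×10 + 253.93×6 + 69.61×25 + 626.06×12 = 26454.42 + 5588.1 + 1523.58 + 1740.25 + 7512.72 = 42819.07
L = 46398.25 / 42819.07 × 100 = 108.3588
Paasche component (current-period weights):
ΣP(Q2 2015)Q(Q2 2015) = 3534.68×8 + 438.15×9 + 256.54×6 + 100.63×30 + 512.47×14 = 28277.44 + 3943.35 + 1539.24 + 3018.9 + 7174.58 = 43953.51
ΣP(Q1 2015)Q(Q2 2015) = 2939.38×8 + 558.81×9 + 253.93×6 + 69.61×30 + 626.06×14 = 23515.04 + 5029.29 + 1523.58 + 2088.3 + 8764.84 = 40921.05
P = 43953.51 / 40921.05 × 100 = 107.4105
Fisher = √(L × P) = √(108.3588 × 107.4105) = 107.8836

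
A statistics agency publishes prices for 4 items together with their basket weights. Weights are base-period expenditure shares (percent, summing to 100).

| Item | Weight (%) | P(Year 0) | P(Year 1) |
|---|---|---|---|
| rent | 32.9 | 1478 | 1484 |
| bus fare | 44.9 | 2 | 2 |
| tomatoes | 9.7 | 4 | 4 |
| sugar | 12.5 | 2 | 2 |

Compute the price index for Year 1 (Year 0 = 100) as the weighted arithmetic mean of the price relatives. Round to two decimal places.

100.13

rent: 32.9 × (1484/1478) = 32.9 × 1.004060 = 33.0336
bus fare: 44.9 × (2/2) = 44.9 × 1.000000 = 44.9000
tomatoes: 9.7 × (4/4) = 9.7 × 1.000000 = 9.7000
sugar: 12.5 × (2/2) = 12.5 × 1.000000 = 12.5000
Index = Σ wᵢ·(p₁ᵢ/p₀ᵢ) = 33.0336 + 44.9000 + 9.7000 + 12.5000 = 100.1336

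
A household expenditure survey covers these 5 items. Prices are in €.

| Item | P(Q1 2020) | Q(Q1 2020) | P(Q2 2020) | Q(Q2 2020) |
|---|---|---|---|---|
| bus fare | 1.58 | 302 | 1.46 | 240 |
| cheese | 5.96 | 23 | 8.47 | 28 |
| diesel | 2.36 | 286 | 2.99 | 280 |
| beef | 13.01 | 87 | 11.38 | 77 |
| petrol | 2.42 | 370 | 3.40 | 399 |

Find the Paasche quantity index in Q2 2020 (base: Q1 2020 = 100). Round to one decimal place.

97.8

Paasche quantity index uses current-period prices as weights.
ΣP(Q2 2020)·Q(Q2 2020) = 1.46×240 + 8.47×28 + 2.99×280 + 11.38×77 + 3.40×399 = 350.4 + 237.16 + 837.2 + 876.26 + 1356.6 = 3657.62
ΣP(Q2 2020)·Q(Q1 2020) = 1.46×302 + 8.47×23 + 2.99×286 + 11.38×87 + 3.40×370 = 440.92 + 194.81 + 855.14 + 990.06 + 1258 = 3738.93
Index = 3657.62 / 3738.93 × 100 = 97.8253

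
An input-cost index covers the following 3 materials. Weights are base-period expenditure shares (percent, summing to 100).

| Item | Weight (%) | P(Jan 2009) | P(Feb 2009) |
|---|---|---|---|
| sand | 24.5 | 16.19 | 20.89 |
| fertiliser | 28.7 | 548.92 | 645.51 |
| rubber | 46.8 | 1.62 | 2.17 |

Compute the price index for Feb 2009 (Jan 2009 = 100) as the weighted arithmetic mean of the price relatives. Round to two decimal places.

128.05

sand: 24.5 × (20.89/16.19) = 24.5 × 1.290303 = 31.6124
fertiliser: 28.7 × (645.51/548.92) = 28.7 × 1.175964 = 33.7502
rubber: 46.8 × (2.17/1.62) = 46.8 × 1.339506 = 62.6889
Index = Σ wᵢ·(p₁ᵢ/p₀ᵢ) = 31.6124 + 33.7502 + 62.6889 = 128.0515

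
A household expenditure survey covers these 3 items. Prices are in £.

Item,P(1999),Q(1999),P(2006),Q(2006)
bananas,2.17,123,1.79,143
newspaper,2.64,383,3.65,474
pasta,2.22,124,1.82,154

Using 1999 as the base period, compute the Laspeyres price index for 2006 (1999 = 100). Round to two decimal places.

118.70

Laspeyres price index uses base-period quantities as weights.
ΣP(2006)·Q(1999) = 1.79×123 + 3.65×383 + 1.82×124 = 220.17 + 1397.95 + 225.68 = 1843.8
ΣP(1999)·Q(1999) = 2.17×123 + 2.64×383 + 2.22×124 = 266.91 + 1011.12 + 275.28 = 1553.31
Index = 1843.8 / 1553.31 × 100 = 118.7014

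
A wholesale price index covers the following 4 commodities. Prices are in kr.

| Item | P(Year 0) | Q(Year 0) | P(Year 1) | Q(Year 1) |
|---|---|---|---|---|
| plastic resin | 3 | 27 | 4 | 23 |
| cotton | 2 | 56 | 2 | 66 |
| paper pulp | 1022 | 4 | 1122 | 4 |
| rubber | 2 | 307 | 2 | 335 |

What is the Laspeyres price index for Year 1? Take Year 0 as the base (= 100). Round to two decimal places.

108.72

Laspeyres price index uses base-period quantities as weights.
ΣP(Year 1)·Q(Year 0) = 4×27 + 2×56 + 1122×4 + 2×307 = 108 + 112 + 4488 + 614 = 5322
ΣP(Year 0)·Q(Year 0) = 3×27 + 2×56 + 1022×4 + 2×307 = 81 + 112 + 4088 + 614 = 4895
Index = 5322 / 4895 × 100 = 108.7232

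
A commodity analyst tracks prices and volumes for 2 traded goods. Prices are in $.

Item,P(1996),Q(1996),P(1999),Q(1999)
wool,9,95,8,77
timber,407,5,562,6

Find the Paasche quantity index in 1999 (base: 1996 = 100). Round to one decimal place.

Paasche quantity index uses current-period prices as weights.
ΣP(1999)·Q(1999) = 8×77 + 562×6 = 616 + 3372 = 3988
ΣP(1999)·Q(1996) = 8×95 + 562×5 = 760 + 2810 = 3570
Index = 3988 / 3570 × 100 = 111.7087

111.7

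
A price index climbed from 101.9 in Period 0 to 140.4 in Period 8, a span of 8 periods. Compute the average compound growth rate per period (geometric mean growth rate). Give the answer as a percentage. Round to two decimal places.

4.09%

Growth factor = (140.4/101.9)^(1/8) = (1.377821)^(1/8) = 1.040876
Growth rate = 1.040876 − 1 = 0.040876 = 4.0876%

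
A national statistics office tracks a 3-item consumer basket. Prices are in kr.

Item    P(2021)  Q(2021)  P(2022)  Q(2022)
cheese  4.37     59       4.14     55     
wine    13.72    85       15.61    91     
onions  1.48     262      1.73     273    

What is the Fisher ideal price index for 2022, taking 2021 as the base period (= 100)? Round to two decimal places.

Laspeyres component (base-period weights):
ΣP(2022)Q(2021) = 4.14×59 + 15.61×85 + 1.73×262 = 244.26 + 1326.85 + 453.26 = 2024.37
ΣP(2021)Q(2021) = 4.37×59 + 13.72×85 + 1.48×262 = 257.83 + 1166.2 + 387.76 = 1811.79
L = 2024.37 / 1811.79 × 100 = 111.7331
Paasche component (current-period weights):
ΣP(2022)Q(2022) = 4.14×55 + 15.61×91 + 1.73×273 = 227.7 + 1420.51 + 472.29 = 2120.5
ΣP(2021)Q(2022) = 4.37×55 + 13.72×91 + 1.48×273 = 240.35 + 1248.52 + 404.04 = 1892.91
P = 2120.5 / 1892.91 × 100 = 112.0233
Fisher = √(L × P) = √(111.7331 × 112.0233) = 111.8781

111.88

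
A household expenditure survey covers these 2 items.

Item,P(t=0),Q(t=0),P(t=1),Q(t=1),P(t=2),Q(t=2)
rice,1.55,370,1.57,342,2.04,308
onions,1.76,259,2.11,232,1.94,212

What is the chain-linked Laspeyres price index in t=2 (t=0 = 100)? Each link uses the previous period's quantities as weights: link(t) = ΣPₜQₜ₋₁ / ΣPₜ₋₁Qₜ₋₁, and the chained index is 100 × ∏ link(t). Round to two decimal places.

Link t=0→t=1:
ΣP(t=1)Q(t=0) = 1.57×370 + 2.11×259 = 580.9 + 546.49 = 1127.39
ΣP(t=0)Q(t=0) = 1.55×370 + 1.76×259 = 573.5 + 455.84 = 1029.34
link = 1127.39/1029.34 = 1.095255
Link t=1→t=2:
ΣP(t=2)Q(t=1) = 2.04×342 + 1.94×232 = 697.68 + 450.08 = 1147.76
ΣP(t=1)Q(t=1) = 1.57×342 + 2.11×232 = 536.94 + 489.52 = 1026.46
link = 1147.76/1026.46 = 1.118173
Chained index = 100 × 1.095255 × 1.118173 = 122.4685

122.47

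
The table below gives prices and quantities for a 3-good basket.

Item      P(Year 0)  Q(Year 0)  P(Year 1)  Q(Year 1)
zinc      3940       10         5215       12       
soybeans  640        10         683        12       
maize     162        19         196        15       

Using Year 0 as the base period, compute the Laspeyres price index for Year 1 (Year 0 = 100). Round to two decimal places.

Laspeyres price index uses base-period quantities as weights.
ΣP(Year 1)·Q(Year 0) = 5215×10 + 683×10 + 196×19 = 52150 + 6830 + 3724 = 62704
ΣP(Year 0)·Q(Year 0) = 3940×10 + 640×10 + 162×19 = 39400 + 6400 + 3078 = 48878
Index = 62704 / 48878 × 100 = 128.2868

128.29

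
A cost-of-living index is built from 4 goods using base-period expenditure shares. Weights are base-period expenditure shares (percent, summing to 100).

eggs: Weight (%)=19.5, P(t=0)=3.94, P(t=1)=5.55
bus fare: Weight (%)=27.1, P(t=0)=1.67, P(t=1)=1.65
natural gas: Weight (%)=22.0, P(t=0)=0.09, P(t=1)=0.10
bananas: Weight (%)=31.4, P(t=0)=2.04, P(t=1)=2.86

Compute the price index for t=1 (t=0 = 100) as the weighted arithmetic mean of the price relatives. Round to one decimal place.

eggs: 19.5 × (5.55/3.94) = 19.5 × 1.408629 = 27.4683
bus fare: 27.1 × (1.65/1.67) = 27.1 × 0.988024 = 26.7754
natural gas: 22.0 × (0.10/0.09) = 22.0 × 1.111111 = 24.4444
bananas: 31.4 × (2.86/2.04) = 31.4 × 1.401961 = 44.0216
Index = Σ wᵢ·(p₁ᵢ/p₀ᵢ) = 27.4683 + 26.7754 + 24.4444 + 44.0216 = 122.7097

122.7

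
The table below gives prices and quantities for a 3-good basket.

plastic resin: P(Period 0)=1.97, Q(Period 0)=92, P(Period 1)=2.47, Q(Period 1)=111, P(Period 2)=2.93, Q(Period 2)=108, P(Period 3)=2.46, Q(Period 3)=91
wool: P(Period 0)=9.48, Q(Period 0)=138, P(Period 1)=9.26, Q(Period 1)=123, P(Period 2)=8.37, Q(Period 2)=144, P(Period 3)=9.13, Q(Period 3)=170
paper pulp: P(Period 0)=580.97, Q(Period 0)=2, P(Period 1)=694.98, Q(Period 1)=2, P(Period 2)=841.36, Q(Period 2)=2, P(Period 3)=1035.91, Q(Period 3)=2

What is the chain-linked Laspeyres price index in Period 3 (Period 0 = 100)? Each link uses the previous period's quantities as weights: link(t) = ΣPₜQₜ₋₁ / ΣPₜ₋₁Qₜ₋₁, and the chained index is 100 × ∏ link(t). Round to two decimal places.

134.85

Link Period 0→Period 1:
ΣP(Period 1)Q(Period 0) = 2.47×92 + 9.26×138 + 694.98×2 = 227.24 + 1277.88 + 1389.96 = 2895.08
ΣP(Period 0)Q(Period 0) = 1.97×92 + 9.48×138 + 580.97×2 = 181.24 + 1308.24 + 1161.94 = 2651.42
link = 2895.08/2651.42 = 1.091898
Link Period 1→Period 2:
ΣP(Period 2)Q(Period 1) = 2.93×111 + 8.37×123 + 841.36×2 = 325.23 + 1029.51 + 1682.72 = 3037.46
ΣP(Period 1)Q(Period 1) = 2.47×111 + 9.26×123 + 694.98×2 = 274.17 + 1138.98 + 1389.96 = 2803.11
link = 3037.46/2803.11 = 1.083604
Link Period 2→Period 3:
ΣP(Period 3)Q(Period 2) = 2.46×108 + 9.13×144 + 1035.91×2 = 265.68 + 1314.72 + 2071.82 = 3652.22
ΣP(Period 2)Q(Period 2) = 2.93×108 + 8.37×144 + 841.36×2 = 316.44 + 1205.28 + 1682.72 = 3204.44
link = 3652.22/3204.44 = 1.139737
Chained index = 100 × 1.091898 × 1.083604 × 1.139737 = 134.8520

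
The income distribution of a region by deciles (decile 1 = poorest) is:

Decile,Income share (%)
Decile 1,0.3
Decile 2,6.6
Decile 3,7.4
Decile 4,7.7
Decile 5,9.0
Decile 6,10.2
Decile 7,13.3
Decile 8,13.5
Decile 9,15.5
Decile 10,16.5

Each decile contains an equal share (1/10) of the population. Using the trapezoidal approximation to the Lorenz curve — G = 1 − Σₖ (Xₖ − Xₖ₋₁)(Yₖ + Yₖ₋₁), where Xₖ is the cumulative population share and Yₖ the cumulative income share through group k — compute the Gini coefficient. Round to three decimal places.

Cumulative income shares Yₖ: 0.0030, 0.0690, 0.1430, 0.2200, 0.3100, 0.4120, 0.5450, 0.6800, 0.8350, 1.0000
Σ (Xₖ−Xₖ₋₁)(Yₖ+Yₖ₋₁) = (1/10)(0.0030+0.0000) + (1/10)(0.0690+0.0030) + (1/10)(0.1430+0.0690) + (1/10)(0.2200+0.1430) + (1/10)(0.3100+0.2200) + (1/10)(0.4120+0.3100) + (1/10)(0.5450+0.4120) + (1/10)(0.6800+0.5450) + (1/10)(0.8350+0.6800) + (1/10)(1.0000+0.8350)
  = 0.0003 + 0.0072 + 0.0212 + 0.0363 + 0.0530 + 0.0722 + 0.0957 + 0.1225 + 0.1515 + 0.1835 = 0.7434
G = 1 − 0.7434 = 0.2566

0.257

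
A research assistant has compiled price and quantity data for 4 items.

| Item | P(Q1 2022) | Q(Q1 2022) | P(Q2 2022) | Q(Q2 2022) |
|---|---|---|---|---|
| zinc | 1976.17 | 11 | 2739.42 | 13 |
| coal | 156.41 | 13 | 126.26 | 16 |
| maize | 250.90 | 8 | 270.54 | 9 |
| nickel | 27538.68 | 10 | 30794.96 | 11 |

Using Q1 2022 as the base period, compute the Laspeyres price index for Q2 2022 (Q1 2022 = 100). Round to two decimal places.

113.52

Laspeyres price index uses base-period quantities as weights.
ΣP(Q2 2022)·Q(Q1 2022) = 2739.42×11 + 126.26×13 + 270.54×8 + 30794.96×10 = 30133.62 + 1641.38 + 2164.32 + 307949.6 = 341888.92
ΣP(Q1 2022)·Q(Q1 2022) = 1976.17×11 + 156.41×13 + 250.90×8 + 27538.68×10 = 21737.87 + 2033.33 + 2007.2 + 275386.8 = 301165.2
Index = 341888.92 / 301165.2 × 100 = 113.5221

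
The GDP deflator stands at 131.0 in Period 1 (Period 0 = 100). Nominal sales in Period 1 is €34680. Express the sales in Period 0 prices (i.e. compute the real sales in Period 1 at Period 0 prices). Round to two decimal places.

Real = Nominal ÷ (Index/100) = 34680 ÷ (131.0/100)
     = 34680 ÷ 1.310 = 26473.2824

26473.28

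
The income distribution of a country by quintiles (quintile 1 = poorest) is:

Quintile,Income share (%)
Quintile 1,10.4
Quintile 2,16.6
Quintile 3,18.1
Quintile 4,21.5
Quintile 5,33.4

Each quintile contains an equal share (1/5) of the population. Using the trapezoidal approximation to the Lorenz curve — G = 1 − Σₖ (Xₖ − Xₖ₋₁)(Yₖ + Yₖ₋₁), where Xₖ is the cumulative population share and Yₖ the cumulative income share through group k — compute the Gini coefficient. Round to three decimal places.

0.204

Cumulative income shares Yₖ: 0.1040, 0.2700, 0.4510, 0.6660, 1.0000
Σ (Xₖ−Xₖ₋₁)(Yₖ+Yₖ₋₁) = (1/5)(0.1040+0.0000) + (1/5)(0.2700+0.1040) + (1/5)(0.4510+0.2700) + (1/5)(0.6660+0.4510) + (1/5)(1.0000+0.6660)
  = 0.0208 + 0.0748 + 0.1442 + 0.2234 + 0.3332 = 0.7964
G = 1 − 0.7964 = 0.2036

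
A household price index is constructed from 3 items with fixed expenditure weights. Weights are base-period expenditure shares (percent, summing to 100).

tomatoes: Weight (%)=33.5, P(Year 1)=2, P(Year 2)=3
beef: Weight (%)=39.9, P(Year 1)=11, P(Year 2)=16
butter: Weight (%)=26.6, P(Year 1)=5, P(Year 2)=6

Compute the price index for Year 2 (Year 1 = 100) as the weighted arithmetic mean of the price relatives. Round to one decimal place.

tomatoes: 33.5 × (3/2) = 33.5 × 1.500000 = 50.2500
beef: 39.9 × (16/11) = 39.9 × 1.454545 = 58.0364
butter: 26.6 × (6/5) = 26.6 × 1.200000 = 31.9200
Index = Σ wᵢ·(p₁ᵢ/p₀ᵢ) = 50.2500 + 58.0364 + 31.9200 = 140.2064

140.2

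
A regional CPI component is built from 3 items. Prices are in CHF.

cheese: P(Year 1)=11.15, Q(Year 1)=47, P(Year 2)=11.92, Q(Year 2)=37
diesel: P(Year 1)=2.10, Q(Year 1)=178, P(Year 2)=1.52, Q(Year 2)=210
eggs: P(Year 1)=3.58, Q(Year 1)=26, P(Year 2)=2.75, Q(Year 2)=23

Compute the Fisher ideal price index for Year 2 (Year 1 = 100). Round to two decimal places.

Laspeyres component (base-period weights):
ΣP(Year 2)Q(Year 1) = 11.92×47 + 1.52×178 + 2.75×26 = 560.24 + 270.56 + 71.5 = 902.3
ΣP(Year 1)Q(Year 1) = 11.15×47 + 2.10×178 + 3.58×26 = 524.05 + 373.8 + 93.08 = 990.93
L = 902.3 / 990.93 × 100 = 91.0559
Paasche component (current-period weights):
ΣP(Year 2)Q(Year 2) = 11.92×37 + 1.52×210 + 2.75×23 = 441.04 + 319.2 + 63.25 = 823.49
ΣP(Year 1)Q(Year 2) = 11.15×37 + 2.10×210 + 3.58×23 = 412.55 + 441 + 82.34 = 935.89
P = 823.49 / 935.89 × 100 = 87.9900
Fisher = √(L × P) = √(91.0559 × 87.9900) = 89.5098

89.51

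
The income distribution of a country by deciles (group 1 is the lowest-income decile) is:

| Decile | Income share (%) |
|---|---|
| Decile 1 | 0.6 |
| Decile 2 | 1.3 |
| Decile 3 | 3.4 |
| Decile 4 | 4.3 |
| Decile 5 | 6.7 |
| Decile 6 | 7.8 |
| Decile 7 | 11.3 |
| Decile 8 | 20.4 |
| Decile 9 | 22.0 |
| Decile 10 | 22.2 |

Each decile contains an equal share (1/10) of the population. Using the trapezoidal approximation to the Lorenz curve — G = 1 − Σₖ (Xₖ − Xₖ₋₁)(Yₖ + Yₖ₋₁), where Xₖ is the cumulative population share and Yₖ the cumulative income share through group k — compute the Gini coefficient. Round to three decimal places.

0.446

Cumulative income shares Yₖ: 0.0060, 0.0190, 0.0530, 0.0960, 0.1630, 0.2410, 0.3540, 0.5580, 0.7780, 1.0000
Σ (Xₖ−Xₖ₋₁)(Yₖ+Yₖ₋₁) = (1/10)(0.0060+0.0000) + (1/10)(0.0190+0.0060) + (1/10)(0.0530+0.0190) + (1/10)(0.0960+0.0530) + (1/10)(0.1630+0.0960) + (1/10)(0.2410+0.1630) + (1/10)(0.3540+0.2410) + (1/10)(0.5580+0.3540) + (1/10)(0.7780+0.5580) + (1/10)(1.0000+0.7780)
  = 0.0006 + 0.0025 + 0.0072 + 0.0149 + 0.0259 + 0.0404 + 0.0595 + 0.0912 + 0.1336 + 0.1778 = 0.5536
G = 1 − 0.5536 = 0.4464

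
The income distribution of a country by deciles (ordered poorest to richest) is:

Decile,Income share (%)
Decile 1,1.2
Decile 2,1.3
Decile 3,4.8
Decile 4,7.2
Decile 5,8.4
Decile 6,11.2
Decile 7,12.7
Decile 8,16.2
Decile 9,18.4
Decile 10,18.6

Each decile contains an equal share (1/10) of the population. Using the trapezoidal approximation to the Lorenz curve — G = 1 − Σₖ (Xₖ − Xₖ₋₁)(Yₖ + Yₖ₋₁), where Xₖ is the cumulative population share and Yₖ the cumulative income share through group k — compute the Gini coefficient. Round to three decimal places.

Cumulative income shares Yₖ: 0.0120, 0.0250, 0.0730, 0.1450, 0.2290, 0.3410, 0.4680, 0.6300, 0.8140, 1.0000
Σ (Xₖ−Xₖ₋₁)(Yₖ+Yₖ₋₁) = (1/10)(0.0120+0.0000) + (1/10)(0.0250+0.0120) + (1/10)(0.0730+0.0250) + (1/10)(0.1450+0.0730) + (1/10)(0.2290+0.1450) + (1/10)(0.3410+0.2290) + (1/10)(0.4680+0.3410) + (1/10)(0.6300+0.4680) + (1/10)(0.8140+0.6300) + (1/10)(1.0000+0.8140)
  = 0.0012 + 0.0037 + 0.0098 + 0.0218 + 0.0374 + 0.0570 + 0.0809 + 0.1098 + 0.1444 + 0.1814 = 0.6474
G = 1 − 0.6474 = 0.3526

0.353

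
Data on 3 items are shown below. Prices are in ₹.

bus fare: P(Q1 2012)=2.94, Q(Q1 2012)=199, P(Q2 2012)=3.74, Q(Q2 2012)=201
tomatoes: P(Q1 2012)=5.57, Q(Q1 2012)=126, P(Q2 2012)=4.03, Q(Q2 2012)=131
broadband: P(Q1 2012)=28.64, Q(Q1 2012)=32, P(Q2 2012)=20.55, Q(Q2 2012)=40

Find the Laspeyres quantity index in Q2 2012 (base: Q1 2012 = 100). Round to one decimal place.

111.9

Laspeyres quantity index uses base-period prices as weights.
ΣP(Q1 2012)·Q(Q2 2012) = 2.94×201 + 5.57×131 + 28.64×40 = 590.94 + 729.67 + 1145.6 = 2466.21
ΣP(Q1 2012)·Q(Q1 2012) = 2.94×199 + 5.57×126 + 28.64×32 = 585.06 + 701.82 + 916.48 = 2203.36
Index = 2466.21 / 2203.36 × 100 = 111.9295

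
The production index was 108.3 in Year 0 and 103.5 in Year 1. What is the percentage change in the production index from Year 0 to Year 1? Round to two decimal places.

-4.43%

Change = (103.5 − 108.3) / 108.3 × 100
       = -4.8 / 108.3 × 100 = -4.4321%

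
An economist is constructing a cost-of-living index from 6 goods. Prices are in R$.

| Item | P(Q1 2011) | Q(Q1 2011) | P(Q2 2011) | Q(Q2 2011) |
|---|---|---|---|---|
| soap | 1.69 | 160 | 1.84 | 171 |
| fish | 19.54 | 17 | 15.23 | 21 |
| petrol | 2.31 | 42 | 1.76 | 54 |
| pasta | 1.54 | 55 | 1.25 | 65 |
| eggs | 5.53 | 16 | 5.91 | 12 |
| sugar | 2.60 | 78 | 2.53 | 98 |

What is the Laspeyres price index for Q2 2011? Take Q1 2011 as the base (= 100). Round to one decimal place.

91.8

Laspeyres price index uses base-period quantities as weights.
ΣP(Q2 2011)·Q(Q1 2011) = 1.84×160 + 15.23×17 + 1.76×42 + 1.25×55 + 5.91×16 + 2.53×78 = 294.4 + 258.91 + 73.92 + 68.75 + 94.56 + 197.34 = 987.88
ΣP(Q1 2011)·Q(Q1 2011) = 1.69×160 + 19.54×17 + 2.31×42 + 1.54×55 + 5.53×16 + 2.60×78 = 270.4 + 332.18 + 97.02 + 84.7 + 88.48 + 202.8 = 1075.58
Index = 987.88 / 1075.58 × 100 = 91.8463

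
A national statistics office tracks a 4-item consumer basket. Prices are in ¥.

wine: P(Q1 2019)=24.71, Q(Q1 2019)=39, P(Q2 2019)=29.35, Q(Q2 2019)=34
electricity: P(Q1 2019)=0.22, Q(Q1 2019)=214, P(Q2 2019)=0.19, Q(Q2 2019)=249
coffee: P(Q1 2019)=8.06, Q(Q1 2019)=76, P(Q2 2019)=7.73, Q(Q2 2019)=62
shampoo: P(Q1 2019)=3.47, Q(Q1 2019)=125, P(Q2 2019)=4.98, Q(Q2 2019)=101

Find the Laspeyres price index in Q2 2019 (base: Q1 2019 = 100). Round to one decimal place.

116.4

Laspeyres price index uses base-period quantities as weights.
ΣP(Q2 2019)·Q(Q1 2019) = 29.35×39 + 0.19×214 + 7.73×76 + 4.98×125 = 1144.65 + 40.66 + 587.48 + 622.5 = 2395.29
ΣP(Q1 2019)·Q(Q1 2019) = 24.71×39 + 0.22×214 + 8.06×76 + 3.47×125 = 963.69 + 47.08 + 612.56 + 433.75 = 2057.08
Index = 2395.29 / 2057.08 × 100 = 116.4413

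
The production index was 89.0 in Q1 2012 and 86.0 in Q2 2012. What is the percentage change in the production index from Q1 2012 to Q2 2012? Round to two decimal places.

-3.37%

Change = (86.0 − 89.0) / 89.0 × 100
       = -3.0 / 89.0 × 100 = -3.3708%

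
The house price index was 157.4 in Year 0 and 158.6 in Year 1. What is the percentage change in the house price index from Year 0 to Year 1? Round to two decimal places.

Change = (158.6 − 157.4) / 157.4 × 100
       = 1.2 / 157.4 × 100 = 0.7624%

0.76%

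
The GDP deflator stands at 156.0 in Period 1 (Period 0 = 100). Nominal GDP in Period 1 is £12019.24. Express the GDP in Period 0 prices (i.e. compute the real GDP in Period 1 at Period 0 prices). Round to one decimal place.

7704.6

Real = Nominal ÷ (Index/100) = 12019.24 ÷ (156.0/100)
     = 12019.24 ÷ 1.560 = 7704.6410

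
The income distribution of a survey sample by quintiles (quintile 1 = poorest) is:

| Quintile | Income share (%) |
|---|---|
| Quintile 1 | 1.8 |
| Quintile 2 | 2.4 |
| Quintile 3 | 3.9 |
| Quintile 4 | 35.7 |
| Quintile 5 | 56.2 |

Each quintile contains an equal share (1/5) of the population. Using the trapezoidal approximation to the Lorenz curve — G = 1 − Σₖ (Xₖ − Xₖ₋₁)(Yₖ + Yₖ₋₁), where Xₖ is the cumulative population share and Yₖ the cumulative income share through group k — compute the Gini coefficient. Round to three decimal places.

Cumulative income shares Yₖ: 0.0180, 0.0420, 0.0810, 0.4380, 1.0000
Σ (Xₖ−Xₖ₋₁)(Yₖ+Yₖ₋₁) = (1/5)(0.0180+0.0000) + (1/5)(0.0420+0.0180) + (1/5)(0.0810+0.0420) + (1/5)(0.4380+0.0810) + (1/5)(1.0000+0.4380)
  = 0.0036 + 0.0120 + 0.0246 + 0.1038 + 0.2876 = 0.4316
G = 1 − 0.4316 = 0.5684

0.568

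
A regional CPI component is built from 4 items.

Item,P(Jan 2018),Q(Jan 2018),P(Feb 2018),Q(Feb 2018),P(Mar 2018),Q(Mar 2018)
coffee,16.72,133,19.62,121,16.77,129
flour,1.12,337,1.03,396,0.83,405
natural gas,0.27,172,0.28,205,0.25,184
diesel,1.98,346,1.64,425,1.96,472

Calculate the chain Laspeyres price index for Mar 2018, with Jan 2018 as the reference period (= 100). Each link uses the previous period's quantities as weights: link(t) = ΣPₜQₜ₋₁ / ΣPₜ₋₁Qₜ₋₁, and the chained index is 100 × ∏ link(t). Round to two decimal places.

Link Jan 2018→Feb 2018:
ΣP(Feb 2018)Q(Jan 2018) = 19.62×133 + 1.03×337 + 0.28×172 + 1.64×346 = 2609.46 + 347.11 + 48.16 + 567.44 = 3572.17
ΣP(Jan 2018)Q(Jan 2018) = 16.72×133 + 1.12×337 + 0.27×172 + 1.98×346 = 2223.76 + 377.44 + 46.44 + 685.08 = 3332.72
link = 3572.17/3332.72 = 1.071848
Link Feb 2018→Mar 2018:
ΣP(Mar 2018)Q(Feb 2018) = 16.77×121 + 0.83×396 + 0.25×205 + 1.96×425 = 2029.17 + 328.68 + 51.25 + 833 = 3242.1
ΣP(Feb 2018)Q(Feb 2018) = 19.62×121 + 1.03×396 + 0.28×205 + 1.64×425 = 2374.02 + 407.88 + 57.4 + 697 = 3536.3
link = 3242.1/3536.3 = 0.916806
Chained index = 100 × 1.071848 × 0.916806 = 98.2677

98.27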